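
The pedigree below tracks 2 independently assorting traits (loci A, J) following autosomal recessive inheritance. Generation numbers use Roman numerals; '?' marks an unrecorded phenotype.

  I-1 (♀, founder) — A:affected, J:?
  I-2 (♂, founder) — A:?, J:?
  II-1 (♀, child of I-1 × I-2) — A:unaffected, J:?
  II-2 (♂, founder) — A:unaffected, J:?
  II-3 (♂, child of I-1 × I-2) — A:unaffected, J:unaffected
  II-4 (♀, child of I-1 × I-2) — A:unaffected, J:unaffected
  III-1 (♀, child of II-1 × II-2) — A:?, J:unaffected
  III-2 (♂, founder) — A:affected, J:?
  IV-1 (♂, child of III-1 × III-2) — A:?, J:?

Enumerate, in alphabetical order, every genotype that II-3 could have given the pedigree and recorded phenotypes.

A/I-1 aff ·: aa
A/I-2 ? ·: AA|Aa
A/II-1 un I-1×I-2: Aa
A/II-2 un ·: AA|Aa
A/II-3 un I-1×I-2: Aa
A/II-4 un I-1×I-2: Aa
A/III-1 ? II-1×II-2: AA|Aa|aa
A/III-2 aff ·: aa
A/IV-1 ? III-1×III-2: Aa|aa
⇒ A over [I-1,I-2,II-1,II-2,II-3,II-4,III-1,III-2,IV-1]: 14 consistent
J/I-1 ? ·: JJ|Jj|jj
J/I-2 ? ·: JJ|Jj|jj
J/II-1 ? I-1×I-2: JJ|Jj|jj
J/II-2 ? ·: JJ|Jj|jj
J/II-3 un I-1×I-2: JJ|Jj
J/II-4 un I-1×I-2: JJ|Jj
J/III-1 un II-1×II-2: JJ|Jj
J/III-2 ? ·: JJ|Jj|jj
J/IV-1 ? III-1×III-2: JJ|Jj|jj
⇒ J over [I-1,I-2,II-1,II-2,II-3,II-4,III-1,III-2,IV-1]: 834 consistent

II-3 ∈ {Aa JJ, Aa Jj}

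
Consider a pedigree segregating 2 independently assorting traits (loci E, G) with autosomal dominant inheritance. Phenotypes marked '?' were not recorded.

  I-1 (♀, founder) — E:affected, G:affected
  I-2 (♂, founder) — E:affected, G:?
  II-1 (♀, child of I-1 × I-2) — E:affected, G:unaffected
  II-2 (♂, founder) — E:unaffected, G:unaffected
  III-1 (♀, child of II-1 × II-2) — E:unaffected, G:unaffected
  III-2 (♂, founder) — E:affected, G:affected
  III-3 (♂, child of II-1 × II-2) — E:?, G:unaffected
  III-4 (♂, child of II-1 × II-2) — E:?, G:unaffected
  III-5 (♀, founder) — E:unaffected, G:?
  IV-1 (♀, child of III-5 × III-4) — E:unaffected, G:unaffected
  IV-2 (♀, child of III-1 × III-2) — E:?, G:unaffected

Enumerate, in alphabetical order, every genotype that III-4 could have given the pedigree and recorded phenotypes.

III-4 ∈ {Ee gg, ee gg}

E/I-1 aff ·: Ee|EE
E/I-2 aff ·: Ee|EE
E/II-1 aff I-1×I-2: Ee
E/II-2 un ·: ee
E/III-1 un II-1×II-2: ee
E/III-2 aff ·: Ee|EE
E/III-3 ? II-1×II-2: ee|Ee
E/III-4 ? II-1×II-2: ee|Ee
E/III-5 un ·: ee
E/IV-1 un III-5×III-4: ee
E/IV-2 ? III-1×III-2: ee|Ee
⇒ E over [I-1,I-2,II-1,II-2,III-1,III-2,III-3,III-4,III-5,IV-1,IV-2]: 36 consistent
G/I-1 aff ·: Gg
G/I-2 ? ·: gg|Gg
G/II-1 un I-1×I-2: gg
G/II-2 un ·: gg
G/III-1 un II-1×II-2: gg
G/III-2 aff ·: Gg
G/III-3 un II-1×II-2: gg
G/III-4 un II-1×II-2: gg
G/III-5 ? ·: gg|Gg
G/IV-1 un III-5×III-4: gg
G/IV-2 un III-1×III-2: gg
⇒ G over [I-1,I-2,II-1,II-2,III-1,III-2,III-3,III-4,III-5,IV-1,IV-2]: 4 consistent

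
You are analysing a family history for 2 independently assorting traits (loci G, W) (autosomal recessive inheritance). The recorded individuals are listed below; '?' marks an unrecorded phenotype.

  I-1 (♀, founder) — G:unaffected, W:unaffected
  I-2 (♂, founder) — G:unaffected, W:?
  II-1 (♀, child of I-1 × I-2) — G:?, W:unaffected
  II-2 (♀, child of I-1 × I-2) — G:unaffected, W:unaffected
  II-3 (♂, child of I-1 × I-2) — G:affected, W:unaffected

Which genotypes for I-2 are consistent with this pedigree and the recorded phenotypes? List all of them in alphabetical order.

I-2 ∈ {Gg WW, Gg Ww, Gg ww}

G/I-1 un ·: Gg
G/I-2 un ·: Gg
G/II-1 ? I-1×I-2: GG|Gg|gg
G/II-2 un I-1×I-2: GG|Gg
G/II-3 aff I-1×I-2: gg
⇒ G over [I-1,I-2,II-1,II-2,II-3]: 6 consistent
W/I-1 un ·: WW|Ww
W/I-2 ? ·: WW|Ww|ww
W/II-1 un I-1×I-2: WW|Ww
W/II-2 un I-1×I-2: WW|Ww
W/II-3 un I-1×I-2: WW|Ww
⇒ W over [I-1,I-2,II-1,II-2,II-3]: 27 consistent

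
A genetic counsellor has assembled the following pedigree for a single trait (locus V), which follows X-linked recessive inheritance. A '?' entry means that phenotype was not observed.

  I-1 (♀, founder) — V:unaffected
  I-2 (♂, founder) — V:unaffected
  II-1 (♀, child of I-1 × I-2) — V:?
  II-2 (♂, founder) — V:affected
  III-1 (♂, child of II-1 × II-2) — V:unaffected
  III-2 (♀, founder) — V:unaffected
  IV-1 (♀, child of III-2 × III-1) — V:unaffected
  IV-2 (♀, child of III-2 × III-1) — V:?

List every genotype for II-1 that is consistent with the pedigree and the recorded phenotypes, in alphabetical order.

V/I-1 un ·: X^VX^V|X^VX^v
V/I-2 un ·: X^VY
V/II-1 ? I-1×I-2: X^VX^V|X^VX^v
V/II-2 aff ·: X^vY
V/III-1 un II-1×II-2: X^VY
V/III-2 un ·: X^VX^V|X^VX^v
V/IV-1 un III-2×III-1: X^VX^V|X^VX^v
V/IV-2 ? III-2×III-1: X^VX^V|X^VX^v
⇒ V over [I-1,I-2,II-1,II-2,III-1,III-2,IV-1,IV-2]: 15 consistent

II-1 ∈ {X^VX^V, X^VX^v}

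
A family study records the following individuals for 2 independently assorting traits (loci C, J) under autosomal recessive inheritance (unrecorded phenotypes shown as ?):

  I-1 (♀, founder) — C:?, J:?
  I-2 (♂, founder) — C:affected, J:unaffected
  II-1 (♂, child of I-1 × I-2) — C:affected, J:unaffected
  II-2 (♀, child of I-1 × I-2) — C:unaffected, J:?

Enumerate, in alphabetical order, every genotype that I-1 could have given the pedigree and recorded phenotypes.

I-1 ∈ {Cc JJ, Cc Jj, Cc jj}

C/I-1 ? ·: Cc
C/I-2 aff ·: cc
C/II-1 aff I-1×I-2: cc
C/II-2 un I-1×I-2: Cc
⇒ C over [I-1,I-2,II-1,II-2]: 1 consistent
J/I-1 ? ·: JJ|Jj|jj
J/I-2 un ·: JJ|Jj
J/II-1 un I-1×I-2: JJ|Jj
J/II-2 ? I-1×I-2: JJ|Jj|jj
⇒ J over [I-1,I-2,II-1,II-2]: 18 consistent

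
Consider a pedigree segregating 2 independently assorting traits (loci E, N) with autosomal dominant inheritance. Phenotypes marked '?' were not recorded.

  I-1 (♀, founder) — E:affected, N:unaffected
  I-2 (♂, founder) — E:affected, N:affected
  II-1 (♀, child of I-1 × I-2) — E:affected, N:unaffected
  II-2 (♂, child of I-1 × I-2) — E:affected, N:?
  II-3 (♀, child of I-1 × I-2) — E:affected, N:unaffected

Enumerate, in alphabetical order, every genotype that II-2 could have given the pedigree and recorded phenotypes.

II-2 ∈ {EE Nn, EE nn, Ee Nn, Ee nn}

E/I-1 aff ·: Ee|EE
E/I-2 aff ·: Ee|EE
E/II-1 aff I-1×I-2: Ee|EE
E/II-2 aff I-1×I-2: Ee|EE
E/II-3 aff I-1×I-2: Ee|EE
⇒ E over [I-1,I-2,II-1,II-2,II-3]: 25 consistent
N/I-1 un ·: nn
N/I-2 aff ·: Nn
N/II-1 un I-1×I-2: nn
N/II-2 ? I-1×I-2: nn|Nn
N/II-3 un I-1×I-2: nn
⇒ N over [I-1,I-2,II-1,II-2,II-3]: 2 consistent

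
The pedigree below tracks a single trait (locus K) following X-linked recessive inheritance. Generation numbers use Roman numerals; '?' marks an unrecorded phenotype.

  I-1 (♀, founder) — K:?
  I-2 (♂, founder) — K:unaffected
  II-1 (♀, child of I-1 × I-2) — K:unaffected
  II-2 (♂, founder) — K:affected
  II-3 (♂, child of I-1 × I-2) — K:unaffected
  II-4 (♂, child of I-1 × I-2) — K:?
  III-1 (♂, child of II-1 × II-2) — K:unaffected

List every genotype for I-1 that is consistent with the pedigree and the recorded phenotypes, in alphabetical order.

I-1 ∈ {X^KX^K, X^KX^k}

K/I-1 ? ·: X^KX^K|X^KX^k
K/I-2 un ·: X^KY
K/II-1 un I-1×I-2: X^KX^K|X^KX^k
K/II-2 aff ·: X^kY
K/II-3 un I-1×I-2: X^KY
K/II-4 ? I-1×I-2: X^KY|X^kY
K/III-1 un II-1×II-2: X^KY
⇒ K over [I-1,I-2,II-1,II-2,II-3,II-4,III-1]: 5 consistent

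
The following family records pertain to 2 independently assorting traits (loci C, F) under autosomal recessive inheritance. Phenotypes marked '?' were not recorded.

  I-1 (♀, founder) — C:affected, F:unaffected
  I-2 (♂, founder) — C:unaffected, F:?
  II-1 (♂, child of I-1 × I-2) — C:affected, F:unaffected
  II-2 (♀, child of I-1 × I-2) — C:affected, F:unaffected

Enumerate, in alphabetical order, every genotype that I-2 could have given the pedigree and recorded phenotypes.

I-2 ∈ {Cc FF, Cc Ff, Cc ff}

C/I-1 aff ·: cc
C/I-2 un ·: Cc
C/II-1 aff I-1×I-2: cc
C/II-2 aff I-1×I-2: cc
⇒ C over [I-1,I-2,II-1,II-2]: 1 consistent
F/I-1 un ·: FF|Ff
F/I-2 ? ·: FF|Ff|ff
F/II-1 un I-1×I-2: FF|Ff
F/II-2 un I-1×I-2: FF|Ff
⇒ F over [I-1,I-2,II-1,II-2]: 15 consistent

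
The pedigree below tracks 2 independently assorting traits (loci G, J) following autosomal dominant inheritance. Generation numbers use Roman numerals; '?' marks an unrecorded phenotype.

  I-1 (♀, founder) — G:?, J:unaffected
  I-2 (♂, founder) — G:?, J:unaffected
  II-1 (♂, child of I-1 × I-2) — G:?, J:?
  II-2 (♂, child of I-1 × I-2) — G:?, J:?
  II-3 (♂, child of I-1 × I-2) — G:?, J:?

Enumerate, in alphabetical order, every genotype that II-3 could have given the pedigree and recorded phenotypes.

II-3 ∈ {GG jj, Gg jj, gg jj}

G/I-1 ? ·: gg|Gg|GG
G/I-2 ? ·: gg|Gg|GG
G/II-1 ? I-1×I-2: gg|Gg|GG
G/II-2 ? I-1×I-2: gg|Gg|GG
G/II-3 ? I-1×I-2: gg|Gg|GG
⇒ G over [I-1,I-2,II-1,II-2,II-3]: 63 consistent
J/I-1 un ·: jj
J/I-2 un ·: jj
J/II-1 ? I-1×I-2: jj
J/II-2 ? I-1×I-2: jj
J/II-3 ? I-1×I-2: jj
⇒ J over [I-1,I-2,II-1,II-2,II-3]: 1 consistent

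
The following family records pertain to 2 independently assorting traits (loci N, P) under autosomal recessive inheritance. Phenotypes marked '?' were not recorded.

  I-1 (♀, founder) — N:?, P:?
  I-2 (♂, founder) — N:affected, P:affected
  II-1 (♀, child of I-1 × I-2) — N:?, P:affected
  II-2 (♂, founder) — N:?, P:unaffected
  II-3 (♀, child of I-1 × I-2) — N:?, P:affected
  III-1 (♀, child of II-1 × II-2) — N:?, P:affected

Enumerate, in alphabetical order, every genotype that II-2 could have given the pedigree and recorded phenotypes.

II-2 ∈ {NN Pp, Nn Pp, nn Pp}

N/I-1 ? ·: NN|Nn|nn
N/I-2 aff ·: nn
N/II-1 ? I-1×I-2: Nn|nn
N/II-2 ? ·: NN|Nn|nn
N/II-3 ? I-1×I-2: Nn|nn
N/III-1 ? II-1×II-2: NN|Nn|nn
⇒ N over [I-1,I-2,II-1,II-2,II-3,III-1]: 33 consistent
P/I-1 ? ·: Pp|pp
P/I-2 aff ·: pp
P/II-1 aff I-1×I-2: pp
P/II-2 un ·: Pp
P/II-3 aff I-1×I-2: pp
P/III-1 aff II-1×II-2: pp
⇒ P over [I-1,I-2,II-1,II-2,II-3,III-1]: 2 consistent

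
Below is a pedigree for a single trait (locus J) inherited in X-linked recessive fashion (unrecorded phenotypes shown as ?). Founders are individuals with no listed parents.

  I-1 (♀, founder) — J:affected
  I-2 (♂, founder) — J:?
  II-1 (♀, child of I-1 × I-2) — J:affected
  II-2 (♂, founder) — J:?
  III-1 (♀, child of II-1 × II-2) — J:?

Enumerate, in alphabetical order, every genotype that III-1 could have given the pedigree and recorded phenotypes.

III-1 ∈ {X^JX^j, X^jX^j}

J/I-1 aff ·: X^jX^j
J/I-2 ? ·: X^jY
J/II-1 aff I-1×I-2: X^jX^j
J/II-2 ? ·: X^JY|X^jY
J/III-1 ? II-1×II-2: X^JX^j|X^jX^j
⇒ J over [I-1,I-2,II-1,II-2,III-1]: 2 consistent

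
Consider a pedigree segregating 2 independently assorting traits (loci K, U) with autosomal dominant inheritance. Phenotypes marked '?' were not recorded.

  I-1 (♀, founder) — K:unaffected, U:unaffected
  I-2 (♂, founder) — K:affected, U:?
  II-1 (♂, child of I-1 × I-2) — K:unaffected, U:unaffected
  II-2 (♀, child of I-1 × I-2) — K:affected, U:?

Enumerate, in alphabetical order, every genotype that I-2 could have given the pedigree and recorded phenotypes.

I-2 ∈ {Kk Uu, Kk uu}

K/I-1 un ·: kk
K/I-2 aff ·: Kk
K/II-1 un I-1×I-2: kk
K/II-2 aff I-1×I-2: Kk
⇒ K over [I-1,I-2,II-1,II-2]: 1 consistent
U/I-1 un ·: uu
U/I-2 ? ·: uu|Uu
U/II-1 un I-1×I-2: uu
U/II-2 ? I-1×I-2: uu|Uu
⇒ U over [I-1,I-2,II-1,II-2]: 3 consistent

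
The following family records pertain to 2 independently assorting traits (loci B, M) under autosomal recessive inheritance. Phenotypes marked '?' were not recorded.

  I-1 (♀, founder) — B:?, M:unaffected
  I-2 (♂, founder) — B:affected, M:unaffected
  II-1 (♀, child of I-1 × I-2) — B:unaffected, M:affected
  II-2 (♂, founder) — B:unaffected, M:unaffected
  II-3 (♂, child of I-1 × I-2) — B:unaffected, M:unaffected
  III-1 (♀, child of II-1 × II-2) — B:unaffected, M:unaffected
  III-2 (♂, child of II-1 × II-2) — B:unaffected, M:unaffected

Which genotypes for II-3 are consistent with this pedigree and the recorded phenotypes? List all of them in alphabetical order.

B/I-1 ? ·: BB|Bb
B/I-2 aff ·: bb
B/II-1 un I-1×I-2: Bb
B/II-2 un ·: BB|Bb
B/II-3 un I-1×I-2: Bb
B/III-1 un II-1×II-2: BB|Bb
B/III-2 un II-1×II-2: BB|Bb
⇒ B over [I-1,I-2,II-1,II-2,II-3,III-1,III-2]: 16 consistent
M/I-1 un ·: Mm
M/I-2 un ·: Mm
M/II-1 aff I-1×I-2: mm
M/II-2 un ·: MM|Mm
M/II-3 un I-1×I-2: MM|Mm
M/III-1 un II-1×II-2: Mm
M/III-2 un II-1×II-2: Mm
⇒ M over [I-1,I-2,II-1,II-2,II-3,III-1,III-2]: 4 consistent

II-3 ∈ {Bb MM, Bb Mm}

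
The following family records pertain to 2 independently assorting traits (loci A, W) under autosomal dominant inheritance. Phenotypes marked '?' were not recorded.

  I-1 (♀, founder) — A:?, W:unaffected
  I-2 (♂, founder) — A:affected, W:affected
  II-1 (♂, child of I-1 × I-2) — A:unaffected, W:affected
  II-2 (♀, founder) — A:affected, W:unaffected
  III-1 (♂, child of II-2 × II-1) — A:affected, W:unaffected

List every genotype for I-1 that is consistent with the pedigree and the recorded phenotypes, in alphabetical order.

A/I-1 ? ·: aa|Aa
A/I-2 aff ·: Aa
A/II-1 un I-1×I-2: aa
A/II-2 aff ·: Aa|AA
A/III-1 aff II-2×II-1: Aa
⇒ A over [I-1,I-2,II-1,II-2,III-1]: 4 consistent
W/I-1 un ·: ww
W/I-2 aff ·: Ww|WW
W/II-1 aff I-1×I-2: Ww
W/II-2 un ·: ww
W/III-1 un II-2×II-1: ww
⇒ W over [I-1,I-2,II-1,II-2,III-1]: 2 consistent

I-1 ∈ {Aa ww, aa ww}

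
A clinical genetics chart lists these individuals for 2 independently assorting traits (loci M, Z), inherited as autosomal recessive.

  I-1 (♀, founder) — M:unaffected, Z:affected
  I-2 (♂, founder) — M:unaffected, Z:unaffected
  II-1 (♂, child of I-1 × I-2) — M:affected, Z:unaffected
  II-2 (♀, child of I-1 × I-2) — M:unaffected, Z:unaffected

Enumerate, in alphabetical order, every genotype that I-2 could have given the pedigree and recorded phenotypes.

I-2 ∈ {Mm ZZ, Mm Zz}

M/I-1 un ·: Mm
M/I-2 un ·: Mm
M/II-1 aff I-1×I-2: mm
M/II-2 un I-1×I-2: MM|Mm
⇒ M over [I-1,I-2,II-1,II-2]: 2 consistent
Z/I-1 aff ·: zz
Z/I-2 un ·: ZZ|Zz
Z/II-1 un I-1×I-2: Zz
Z/II-2 un I-1×I-2: Zz
⇒ Z over [I-1,I-2,II-1,II-2]: 2 consistent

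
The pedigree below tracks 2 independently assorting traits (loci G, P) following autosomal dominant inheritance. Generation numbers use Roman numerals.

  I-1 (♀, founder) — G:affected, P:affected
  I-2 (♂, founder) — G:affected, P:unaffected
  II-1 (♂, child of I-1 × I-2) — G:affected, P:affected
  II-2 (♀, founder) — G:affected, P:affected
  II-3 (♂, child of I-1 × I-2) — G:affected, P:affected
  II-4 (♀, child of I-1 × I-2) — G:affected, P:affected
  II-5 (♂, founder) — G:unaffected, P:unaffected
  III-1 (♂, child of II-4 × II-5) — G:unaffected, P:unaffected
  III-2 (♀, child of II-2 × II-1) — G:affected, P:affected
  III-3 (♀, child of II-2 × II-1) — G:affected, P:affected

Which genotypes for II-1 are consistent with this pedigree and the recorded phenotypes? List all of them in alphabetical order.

G/I-1 aff ·: Gg|GG
G/I-2 aff ·: Gg|GG
G/II-1 aff I-1×I-2: Gg|GG
G/II-2 aff ·: Gg|GG
G/II-3 aff I-1×I-2: Gg|GG
G/II-4 aff I-1×I-2: Gg
G/II-5 un ·: gg
G/III-1 un II-4×II-5: gg
G/III-2 aff II-2×II-1: Gg|GG
G/III-3 aff II-2×II-1: Gg|GG
⇒ G over [I-1,I-2,II-1,II-2,II-3,II-4,II-5,III-1,III-2,III-3]: 78 consistent
P/I-1 aff ·: Pp|PP
P/I-2 un ·: pp
P/II-1 aff I-1×I-2: Pp
P/II-2 aff ·: Pp|PP
P/II-3 aff I-1×I-2: Pp
P/II-4 aff I-1×I-2: Pp
P/II-5 un ·: pp
P/III-1 un II-4×II-5: pp
P/III-2 aff II-2×II-1: Pp|PP
P/III-3 aff II-2×II-1: Pp|PP
⇒ P over [I-1,I-2,II-1,II-2,II-3,II-4,II-5,III-1,III-2,III-3]: 16 consistent

II-1 ∈ {GG Pp, Gg Pp}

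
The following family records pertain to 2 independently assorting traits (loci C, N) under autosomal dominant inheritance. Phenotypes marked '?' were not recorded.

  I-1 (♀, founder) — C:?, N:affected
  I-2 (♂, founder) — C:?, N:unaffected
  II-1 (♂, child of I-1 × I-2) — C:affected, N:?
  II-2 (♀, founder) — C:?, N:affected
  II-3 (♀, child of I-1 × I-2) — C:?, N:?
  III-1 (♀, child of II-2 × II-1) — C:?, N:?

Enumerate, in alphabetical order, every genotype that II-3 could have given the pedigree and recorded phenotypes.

II-3 ∈ {CC Nn, CC nn, Cc Nn, Cc nn, cc Nn, cc nn}

C/I-1 ? ·: cc|Cc|CC
C/I-2 ? ·: cc|Cc|CC
C/II-1 aff I-1×I-2: Cc|CC
C/II-2 ? ·: cc|Cc|CC
C/II-3 ? I-1×I-2: cc|Cc|CC
C/III-1 ? II-2×II-1: cc|Cc|CC
⇒ C over [I-1,I-2,II-1,II-2,II-3,III-1]: 123 consistent
N/I-1 aff ·: Nn|NN
N/I-2 un ·: nn
N/II-1 ? I-1×I-2: nn|Nn
N/II-2 aff ·: Nn|NN
N/II-3 ? I-1×I-2: nn|Nn
N/III-1 ? II-2×II-1: nn|Nn|NN
⇒ N over [I-1,I-2,II-1,II-2,II-3,III-1]: 21 consistent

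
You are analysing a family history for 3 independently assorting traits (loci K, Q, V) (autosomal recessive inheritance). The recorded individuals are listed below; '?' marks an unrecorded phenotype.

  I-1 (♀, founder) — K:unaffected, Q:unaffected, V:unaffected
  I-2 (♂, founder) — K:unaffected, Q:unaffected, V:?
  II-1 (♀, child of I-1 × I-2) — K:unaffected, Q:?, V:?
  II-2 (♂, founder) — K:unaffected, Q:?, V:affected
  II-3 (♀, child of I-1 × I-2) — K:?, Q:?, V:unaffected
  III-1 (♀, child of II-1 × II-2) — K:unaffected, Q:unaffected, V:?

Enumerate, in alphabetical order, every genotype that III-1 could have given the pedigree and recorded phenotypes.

III-1 ∈ {KK QQ Vv, KK QQ vv, KK Qq Vv, KK Qq vv, Kk QQ Vv, Kk QQ vv, Kk Qq Vv, Kk Qq vv}

K/I-1 un ·: KK|Kk
K/I-2 un ·: KK|Kk
K/II-1 un I-1×I-2: KK|Kk
K/II-2 un ·: KK|Kk
K/II-3 ? I-1×I-2: KK|Kk|kk
K/III-1 un II-1×II-2: KK|Kk
⇒ K over [I-1,I-2,II-1,II-2,II-3,III-1]: 52 consistent
Q/I-1 un ·: QQ|Qq
Q/I-2 un ·: QQ|Qq
Q/II-1 ? I-1×I-2: QQ|Qq|qq
Q/II-2 ? ·: QQ|Qq|qq
Q/II-3 ? I-1×I-2: QQ|Qq|qq
Q/III-1 un II-1×II-2: QQ|Qq
⇒ Q over [I-1,I-2,II-1,II-2,II-3,III-1]: 73 consistent
V/I-1 un ·: VV|Vv
V/I-2 ? ·: VV|Vv|vv
V/II-1 ? I-1×I-2: VV|Vv|vv
V/II-2 aff ·: vv
V/II-3 un I-1×I-2: VV|Vv
V/III-1 ? II-1×II-2: Vv|vv
⇒ V over [I-1,I-2,II-1,II-2,II-3,III-1]: 26 consistent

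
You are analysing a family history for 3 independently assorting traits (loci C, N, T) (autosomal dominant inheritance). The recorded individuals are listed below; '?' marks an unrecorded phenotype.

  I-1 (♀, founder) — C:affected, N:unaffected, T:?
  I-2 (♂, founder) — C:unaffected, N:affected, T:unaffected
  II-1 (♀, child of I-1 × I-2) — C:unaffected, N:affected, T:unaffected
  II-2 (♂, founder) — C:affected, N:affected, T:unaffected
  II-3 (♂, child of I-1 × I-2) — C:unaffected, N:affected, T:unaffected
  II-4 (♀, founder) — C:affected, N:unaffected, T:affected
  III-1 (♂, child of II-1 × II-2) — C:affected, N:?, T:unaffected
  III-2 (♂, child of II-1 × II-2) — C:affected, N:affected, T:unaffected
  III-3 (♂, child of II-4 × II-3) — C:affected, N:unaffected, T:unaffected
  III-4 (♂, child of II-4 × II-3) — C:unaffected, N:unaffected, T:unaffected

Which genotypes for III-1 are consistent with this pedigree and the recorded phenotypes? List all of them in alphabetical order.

C/I-1 aff ·: Cc
C/I-2 un ·: cc
C/II-1 un I-1×I-2: cc
C/II-2 aff ·: Cc|CC
C/II-3 un I-1×I-2: cc
C/II-4 aff ·: Cc
C/III-1 aff II-1×II-2: Cc
C/III-2 aff II-1×II-2: Cc
C/III-3 aff II-4×II-3: Cc
C/III-4 un II-4×II-3: cc
⇒ C over [I-1,I-2,II-1,II-2,II-3,II-4,III-1,III-2,III-3,III-4]: 2 consistent
N/I-1 un ·: nn
N/I-2 aff ·: Nn|NN
N/II-1 aff I-1×I-2: Nn
N/II-2 aff ·: Nn|NN
N/II-3 aff I-1×I-2: Nn
N/II-4 un ·: nn
N/III-1 ? II-1×II-2: nn|Nn|NN
N/III-2 aff II-1×II-2: Nn|NN
N/III-3 un II-4×II-3: nn
N/III-4 un II-4×II-3: nn
⇒ N over [I-1,I-2,II-1,II-2,II-3,II-4,III-1,III-2,III-3,III-4]: 20 consistent
T/I-1 ? ·: tt|Tt
T/I-2 un ·: tt
T/II-1 un I-1×I-2: tt
T/II-2 un ·: tt
T/II-3 un I-1×I-2: tt
T/II-4 aff ·: Tt
T/III-1 un II-1×II-2: tt
T/III-2 un II-1×II-2: tt
T/III-3 un II-4×II-3: tt
T/III-4 un II-4×II-3: tt
⇒ T over [I-1,I-2,II-1,II-2,II-3,II-4,III-1,III-2,III-3,III-4]: 2 consistent

III-1 ∈ {Cc NN tt, Cc Nn tt, Cc nn tt}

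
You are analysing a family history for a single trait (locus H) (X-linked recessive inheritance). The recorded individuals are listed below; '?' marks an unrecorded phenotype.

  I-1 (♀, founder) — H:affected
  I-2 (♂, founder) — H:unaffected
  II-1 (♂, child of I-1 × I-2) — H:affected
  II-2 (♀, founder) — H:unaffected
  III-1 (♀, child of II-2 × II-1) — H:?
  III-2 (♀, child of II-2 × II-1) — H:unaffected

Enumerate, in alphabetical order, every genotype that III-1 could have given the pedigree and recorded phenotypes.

H/I-1 aff ·: X^hX^h
H/I-2 un ·: X^HY
H/II-1 aff I-1×I-2: X^hY
H/II-2 un ·: X^HX^H|X^HX^h
H/III-1 ? II-2×II-1: X^HX^h|X^hX^h
H/III-2 un II-2×II-1: X^HX^h
⇒ H over [I-1,I-2,II-1,II-2,III-1,III-2]: 3 consistent

III-1 ∈ {X^HX^h, X^hX^h}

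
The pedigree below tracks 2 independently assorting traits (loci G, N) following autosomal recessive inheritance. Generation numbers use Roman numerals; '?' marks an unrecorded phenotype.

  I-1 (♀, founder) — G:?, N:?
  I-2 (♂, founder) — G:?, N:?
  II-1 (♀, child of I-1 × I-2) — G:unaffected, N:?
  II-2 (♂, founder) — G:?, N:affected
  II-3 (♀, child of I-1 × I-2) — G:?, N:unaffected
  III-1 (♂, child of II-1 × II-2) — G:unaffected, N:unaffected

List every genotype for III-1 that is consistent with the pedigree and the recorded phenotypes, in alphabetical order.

G/I-1 ? ·: GG|Gg|gg
G/I-2 ? ·: GG|Gg|gg
G/II-1 un I-1×I-2: GG|Gg
G/II-2 ? ·: GG|Gg|gg
G/II-3 ? I-1×I-2: GG|Gg|gg
G/III-1 un II-1×II-2: GG|Gg
⇒ G over [I-1,I-2,II-1,II-2,II-3,III-1]: 97 consistent
N/I-1 ? ·: NN|Nn|nn
N/I-2 ? ·: NN|Nn|nn
N/II-1 ? I-1×I-2: NN|Nn
N/II-2 aff ·: nn
N/II-3 un I-1×I-2: NN|Nn
N/III-1 un II-1×II-2: Nn
⇒ N over [I-1,I-2,II-1,II-2,II-3,III-1]: 17 consistent

III-1 ∈ {GG Nn, Gg Nn}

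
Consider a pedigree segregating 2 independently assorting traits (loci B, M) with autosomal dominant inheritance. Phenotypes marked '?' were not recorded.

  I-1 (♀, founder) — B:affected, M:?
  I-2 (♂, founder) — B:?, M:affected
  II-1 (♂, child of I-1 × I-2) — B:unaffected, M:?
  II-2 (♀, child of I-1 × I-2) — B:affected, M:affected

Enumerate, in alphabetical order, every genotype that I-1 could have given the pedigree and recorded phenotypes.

B/I-1 aff ·: Bb
B/I-2 ? ·: bb|Bb
B/II-1 un I-1×I-2: bb
B/II-2 aff I-1×I-2: Bb|BB
⇒ B over [I-1,I-2,II-1,II-2]: 3 consistent
M/I-1 ? ·: mm|Mm|MM
M/I-2 aff ·: Mm|MM
M/II-1 ? I-1×I-2: mm|Mm|MM
M/II-2 aff I-1×I-2: Mm|MM
⇒ M over [I-1,I-2,II-1,II-2]: 18 consistent

I-1 ∈ {Bb MM, Bb Mm, Bb mm}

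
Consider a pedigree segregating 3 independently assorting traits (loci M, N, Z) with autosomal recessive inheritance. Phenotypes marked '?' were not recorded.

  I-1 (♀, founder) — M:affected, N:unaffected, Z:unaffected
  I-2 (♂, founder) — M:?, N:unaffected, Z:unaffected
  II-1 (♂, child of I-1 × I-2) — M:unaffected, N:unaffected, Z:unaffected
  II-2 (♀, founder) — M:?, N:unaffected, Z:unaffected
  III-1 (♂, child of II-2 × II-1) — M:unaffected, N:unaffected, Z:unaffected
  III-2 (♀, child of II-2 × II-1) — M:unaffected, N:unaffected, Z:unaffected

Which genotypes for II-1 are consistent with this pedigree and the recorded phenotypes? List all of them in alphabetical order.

II-1 ∈ {Mm NN ZZ, Mm NN Zz, Mm Nn ZZ, Mm Nn Zz}

M/I-1 aff ·: mm
M/I-2 ? ·: MM|Mm
M/II-1 un I-1×I-2: Mm
M/II-2 ? ·: MM|Mm|mm
M/III-1 un II-2×II-1: MM|Mm
M/III-2 un II-2×II-1: MM|Mm
⇒ M over [I-1,I-2,II-1,II-2,III-1,III-2]: 18 consistent
N/I-1 un ·: NN|Nn
N/I-2 un ·: NN|Nn
N/II-1 un I-1×I-2: NN|Nn
N/II-2 un ·: NN|Nn
N/III-1 un II-2×II-1: NN|Nn
N/III-2 un II-2×II-1: NN|Nn
⇒ N over [I-1,I-2,II-1,II-2,III-1,III-2]: 44 consistent
Z/I-1 un ·: ZZ|Zz
Z/I-2 un ·: ZZ|Zz
Z/II-1 un I-1×I-2: ZZ|Zz
Z/II-2 un ·: ZZ|Zz
Z/III-1 un II-2×II-1: ZZ|Zz
Z/III-2 un II-2×II-1: ZZ|Zz
⇒ Z over [I-1,I-2,II-1,II-2,III-1,III-2]: 44 consistent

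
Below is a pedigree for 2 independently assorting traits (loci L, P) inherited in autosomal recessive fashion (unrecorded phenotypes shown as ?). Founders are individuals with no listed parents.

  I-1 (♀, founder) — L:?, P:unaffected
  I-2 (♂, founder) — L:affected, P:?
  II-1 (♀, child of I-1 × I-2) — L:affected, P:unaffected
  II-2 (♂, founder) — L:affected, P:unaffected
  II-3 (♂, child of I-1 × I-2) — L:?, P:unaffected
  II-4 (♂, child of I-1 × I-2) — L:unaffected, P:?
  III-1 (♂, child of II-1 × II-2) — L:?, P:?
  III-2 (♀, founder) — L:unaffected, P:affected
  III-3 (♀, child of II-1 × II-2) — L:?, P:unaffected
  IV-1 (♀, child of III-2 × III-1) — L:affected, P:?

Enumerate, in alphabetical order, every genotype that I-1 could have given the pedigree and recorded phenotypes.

L/I-1 ? ·: Ll
L/I-2 aff ·: ll
L/II-1 aff I-1×I-2: ll
L/II-2 aff ·: ll
L/II-3 ? I-1×I-2: Ll|ll
L/II-4 un I-1×I-2: Ll
L/III-1 ? II-1×II-2: ll
L/III-2 un ·: Ll
L/III-3 ? II-1×II-2: ll
L/IV-1 aff III-2×III-1: ll
⇒ L over [I-1,I-2,II-1,II-2,II-3,II-4,III-1,III-2,III-3,IV-1]: 2 consistent
P/I-1 un ·: PP|Pp
P/I-2 ? ·: PP|Pp|pp
P/II-1 un I-1×I-2: PP|Pp
P/II-2 un ·: PP|Pp
P/II-3 un I-1×I-2: PP|Pp
P/II-4 ? I-1×I-2: PP|Pp|pp
P/III-1 ? II-1×II-2: PP|Pp|pp
P/III-2 aff ·: pp
P/III-3 un II-1×II-2: PP|Pp
P/IV-1 ? III-2×III-1: Pp|pp
⇒ P over [I-1,I-2,II-1,II-2,II-3,II-4,III-1,III-2,III-3,IV-1]: 343 consistent

I-1 ∈ {Ll PP, Ll Pp}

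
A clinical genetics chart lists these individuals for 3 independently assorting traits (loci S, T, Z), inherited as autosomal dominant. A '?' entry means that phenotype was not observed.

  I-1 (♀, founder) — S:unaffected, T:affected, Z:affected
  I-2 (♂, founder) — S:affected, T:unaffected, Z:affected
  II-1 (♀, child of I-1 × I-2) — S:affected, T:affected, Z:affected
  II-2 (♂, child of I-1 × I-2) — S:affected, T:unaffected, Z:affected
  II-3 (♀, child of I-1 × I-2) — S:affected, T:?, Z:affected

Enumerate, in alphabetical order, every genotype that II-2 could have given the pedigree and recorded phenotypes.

S/I-1 un ·: ss
S/I-2 aff ·: Ss|SS
S/II-1 aff I-1×I-2: Ss
S/II-2 aff I-1×I-2: Ss
S/II-3 aff I-1×I-2: Ss
⇒ S over [I-1,I-2,II-1,II-2,II-3]: 2 consistent
T/I-1 aff ·: Tt
T/I-2 un ·: tt
T/II-1 aff I-1×I-2: Tt
T/II-2 un I-1×I-2: tt
T/II-3 ? I-1×I-2: tt|Tt
⇒ T over [I-1,I-2,II-1,II-2,II-3]: 2 consistent
Z/I-1 aff ·: Zz|ZZ
Z/I-2 aff ·: Zz|ZZ
Z/II-1 aff I-1×I-2: Zz|ZZ
Z/II-2 aff I-1×I-2: Zz|ZZ
Z/II-3 aff I-1×I-2: Zz|ZZ
⇒ Z over [I-1,I-2,II-1,II-2,II-3]: 25 consistent

II-2 ∈ {Ss tt ZZ, Ss tt Zz}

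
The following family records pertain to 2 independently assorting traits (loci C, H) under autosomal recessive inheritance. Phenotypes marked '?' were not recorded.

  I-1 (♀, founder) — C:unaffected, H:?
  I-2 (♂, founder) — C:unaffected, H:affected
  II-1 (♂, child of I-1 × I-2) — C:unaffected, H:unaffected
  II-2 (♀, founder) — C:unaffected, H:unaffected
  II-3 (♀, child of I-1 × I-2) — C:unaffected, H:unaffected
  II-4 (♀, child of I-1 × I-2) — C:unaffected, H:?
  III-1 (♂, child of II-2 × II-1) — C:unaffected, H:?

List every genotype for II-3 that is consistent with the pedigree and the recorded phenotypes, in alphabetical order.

C/I-1 un ·: CC|Cc
C/I-2 un ·: CC|Cc
C/II-1 un I-1×I-2: CC|Cc
C/II-2 un ·: CC|Cc
C/II-3 un I-1×I-2: CC|Cc
C/II-4 un I-1×I-2: CC|Cc
C/III-1 un II-2×II-1: CC|Cc
⇒ C over [I-1,I-2,II-1,II-2,II-3,II-4,III-1]: 87 consistent
H/I-1 ? ·: HH|Hh
H/I-2 aff ·: hh
H/II-1 un I-1×I-2: Hh
H/II-2 un ·: HH|Hh
H/II-3 un I-1×I-2: Hh
H/II-4 ? I-1×I-2: Hh|hh
H/III-1 ? II-2×II-1: HH|Hh|hh
⇒ H over [I-1,I-2,II-1,II-2,II-3,II-4,III-1]: 15 consistent

II-3 ∈ {CC Hh, Cc Hh}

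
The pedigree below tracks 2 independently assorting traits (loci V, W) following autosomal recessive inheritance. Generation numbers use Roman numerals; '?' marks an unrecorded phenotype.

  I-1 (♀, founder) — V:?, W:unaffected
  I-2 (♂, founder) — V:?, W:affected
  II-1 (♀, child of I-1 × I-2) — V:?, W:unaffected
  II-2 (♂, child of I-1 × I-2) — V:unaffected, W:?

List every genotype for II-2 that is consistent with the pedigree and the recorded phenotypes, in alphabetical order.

II-2 ∈ {VV Ww, VV ww, Vv Ww, Vv ww}

V/I-1 ? ·: VV|Vv|vv
V/I-2 ? ·: VV|Vv|vv
V/II-1 ? I-1×I-2: VV|Vv|vv
V/II-2 un I-1×I-2: VV|Vv
⇒ V over [I-1,I-2,II-1,II-2]: 21 consistent
W/I-1 un ·: WW|Ww
W/I-2 aff ·: ww
W/II-1 un I-1×I-2: Ww
W/II-2 ? I-1×I-2: Ww|ww
⇒ W over [I-1,I-2,II-1,II-2]: 3 consistent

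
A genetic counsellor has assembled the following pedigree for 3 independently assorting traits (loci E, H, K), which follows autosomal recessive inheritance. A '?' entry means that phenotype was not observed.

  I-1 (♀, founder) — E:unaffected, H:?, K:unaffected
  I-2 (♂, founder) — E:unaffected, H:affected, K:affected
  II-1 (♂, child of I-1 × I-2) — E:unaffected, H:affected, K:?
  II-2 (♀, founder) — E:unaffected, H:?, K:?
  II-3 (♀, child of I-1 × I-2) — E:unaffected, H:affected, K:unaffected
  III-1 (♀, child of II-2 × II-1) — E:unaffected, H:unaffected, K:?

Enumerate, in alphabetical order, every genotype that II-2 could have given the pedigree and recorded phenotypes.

II-2 ∈ {EE HH KK, EE HH Kk, EE HH kk, EE Hh KK, EE Hh Kk, EE Hh kk, Ee HH KK, Ee HH Kk, Ee HH kk, Ee Hh KK, Ee Hh Kk, Ee Hh kk}

E/I-1 un ·: EE|Ee
E/I-2 un ·: EE|Ee
E/II-1 un I-1×I-2: EE|Ee
E/II-2 un ·: EE|Ee
E/II-3 un I-1×I-2: EE|Ee
E/III-1 un II-2×II-1: EE|Ee
⇒ E over [I-1,I-2,II-1,II-2,II-3,III-1]: 45 consistent
H/I-1 ? ·: Hh|hh
H/I-2 aff ·: hh
H/II-1 aff I-1×I-2: hh
H/II-2 ? ·: HH|Hh
H/II-3 aff I-1×I-2: hh
H/III-1 un II-2×II-1: Hh
⇒ H over [I-1,I-2,II-1,II-2,II-3,III-1]: 4 consistent
K/I-1 un ·: KK|Kk
K/I-2 aff ·: kk
K/II-1 ? I-1×I-2: Kk|kk
K/II-2 ? ·: KK|Kk|kk
K/II-3 un I-1×I-2: Kk
K/III-1 ? II-2×II-1: KK|Kk|kk
⇒ K over [I-1,I-2,II-1,II-2,II-3,III-1]: 18 consistent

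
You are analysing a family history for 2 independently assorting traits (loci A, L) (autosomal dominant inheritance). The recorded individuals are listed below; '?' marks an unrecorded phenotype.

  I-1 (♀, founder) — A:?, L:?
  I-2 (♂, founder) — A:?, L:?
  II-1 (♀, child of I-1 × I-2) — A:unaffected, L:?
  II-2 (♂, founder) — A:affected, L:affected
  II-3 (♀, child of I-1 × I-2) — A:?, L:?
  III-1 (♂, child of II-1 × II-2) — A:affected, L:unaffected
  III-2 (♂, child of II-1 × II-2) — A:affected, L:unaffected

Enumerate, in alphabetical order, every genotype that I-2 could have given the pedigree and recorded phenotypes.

A/I-1 ? ·: aa|Aa
A/I-2 ? ·: aa|Aa
A/II-1 un I-1×I-2: aa
A/II-2 aff ·: Aa|AA
A/II-3 ? I-1×I-2: aa|Aa|AA
A/III-1 aff II-1×II-2: Aa
A/III-2 aff II-1×II-2: Aa
⇒ A over [I-1,I-2,II-1,II-2,II-3,III-1,III-2]: 16 consistent
L/I-1 ? ·: ll|Ll|LL
L/I-2 ? ·: ll|Ll|LL
L/II-1 ? I-1×I-2: ll|Ll
L/II-2 aff ·: Ll
L/II-3 ? I-1×I-2: ll|Ll|LL
L/III-1 un II-1×II-2: ll
L/III-2 un II-1×II-2: ll
⇒ L over [I-1,I-2,II-1,II-2,II-3,III-1,III-2]: 21 consistent

I-2 ∈ {Aa LL, Aa Ll, Aa ll, aa LL, aa Ll, aa ll}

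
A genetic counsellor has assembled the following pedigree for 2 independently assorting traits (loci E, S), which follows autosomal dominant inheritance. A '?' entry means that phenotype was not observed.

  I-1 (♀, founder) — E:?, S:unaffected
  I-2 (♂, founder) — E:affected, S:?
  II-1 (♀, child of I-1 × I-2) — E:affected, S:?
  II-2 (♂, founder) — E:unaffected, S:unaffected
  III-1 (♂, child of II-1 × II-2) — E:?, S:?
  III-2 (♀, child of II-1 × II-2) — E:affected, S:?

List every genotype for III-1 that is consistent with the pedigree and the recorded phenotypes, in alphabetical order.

E/I-1 ? ·: ee|Ee|EE
E/I-2 aff ·: Ee|EE
E/II-1 aff I-1×I-2: Ee|EE
E/II-2 un ·: ee
E/III-1 ? II-1×II-2: ee|Ee
E/III-2 aff II-1×II-2: Ee
⇒ E over [I-1,I-2,II-1,II-2,III-1,III-2]: 14 consistent
S/I-1 un ·: ss
S/I-2 ? ·: ss|Ss|SS
S/II-1 ? I-1×I-2: ss|Ss
S/II-2 un ·: ss
S/III-1 ? II-1×II-2: ss|Ss
S/III-2 ? II-1×II-2: ss|Ss
⇒ S over [I-1,I-2,II-1,II-2,III-1,III-2]: 10 consistent

III-1 ∈ {Ee Ss, Ee ss, ee Ss, ee ss}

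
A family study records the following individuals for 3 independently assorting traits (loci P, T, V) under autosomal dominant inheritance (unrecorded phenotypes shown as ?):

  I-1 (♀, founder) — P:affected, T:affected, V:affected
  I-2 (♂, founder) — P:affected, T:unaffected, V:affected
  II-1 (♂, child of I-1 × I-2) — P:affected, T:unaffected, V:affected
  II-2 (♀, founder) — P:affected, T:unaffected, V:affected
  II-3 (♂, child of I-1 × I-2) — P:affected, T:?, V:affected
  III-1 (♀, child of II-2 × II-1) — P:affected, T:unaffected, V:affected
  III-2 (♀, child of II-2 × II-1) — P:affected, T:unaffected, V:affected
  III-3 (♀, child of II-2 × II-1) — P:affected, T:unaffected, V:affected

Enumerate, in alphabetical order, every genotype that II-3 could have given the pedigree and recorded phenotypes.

P/I-1 aff ·: Pp|PP
P/I-2 aff ·: Pp|PP
P/II-1 aff I-1×I-2: Pp|PP
P/II-2 aff ·: Pp|PP
P/II-3 aff I-1×I-2: Pp|PP
P/III-1 aff II-2×II-1: Pp|PP
P/III-2 aff II-2×II-1: Pp|PP
P/III-3 aff II-2×II-1: Pp|PP
⇒ P over [I-1,I-2,II-1,II-2,II-3,III-1,III-2,III-3]: 159 consistent
T/I-1 aff ·: Tt
T/I-2 un ·: tt
T/II-1 un I-1×I-2: tt
T/II-2 un ·: tt
T/II-3 ? I-1×I-2: tt|Tt
T/III-1 un II-2×II-1: tt
T/III-2 un II-2×II-1: tt
T/III-3 un II-2×II-1: tt
⇒ T over [I-1,I-2,II-1,II-2,II-3,III-1,III-2,III-3]: 2 consistent
V/I-1 aff ·: Vv|VV
V/I-2 aff ·: Vv|VV
V/II-1 aff I-1×I-2: Vv|VV
V/II-2 aff ·: Vv|VV
V/II-3 aff I-1×I-2: Vv|VV
V/III-1 aff II-2×II-1: Vv|VV
V/III-2 aff II-2×II-1: Vv|VV
V/III-3 aff II-2×II-1: Vv|VV
⇒ V over [I-1,I-2,II-1,II-2,II-3,III-1,III-2,III-3]: 159 consistent

II-3 ∈ {PP Tt VV, PP Tt Vv, PP tt VV, PP tt Vv, Pp Tt VV, Pp Tt Vv, Pp tt VV, Pp tt Vv}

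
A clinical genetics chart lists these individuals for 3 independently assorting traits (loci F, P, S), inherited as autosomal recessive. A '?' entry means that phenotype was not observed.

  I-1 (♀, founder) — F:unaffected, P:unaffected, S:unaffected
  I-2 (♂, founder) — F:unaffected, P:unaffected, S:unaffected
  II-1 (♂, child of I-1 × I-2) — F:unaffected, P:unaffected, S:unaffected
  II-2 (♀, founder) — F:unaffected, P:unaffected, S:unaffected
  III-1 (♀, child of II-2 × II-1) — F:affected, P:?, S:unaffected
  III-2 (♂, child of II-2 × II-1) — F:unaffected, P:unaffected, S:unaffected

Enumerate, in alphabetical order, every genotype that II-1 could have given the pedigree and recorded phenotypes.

II-1 ∈ {Ff PP SS, Ff PP Ss, Ff Pp SS, Ff Pp Ss}

F/I-1 un ·: FF|Ff
F/I-2 un ·: FF|Ff
F/II-1 un I-1×I-2: Ff
F/II-2 un ·: Ff
F/III-1 aff II-2×II-1: ff
F/III-2 un II-2×II-1: FF|Ff
⇒ F over [I-1,I-2,II-1,II-2,III-1,III-2]: 6 consistent
P/I-1 un ·: PP|Pp
P/I-2 un ·: PP|Pp
P/II-1 un I-1×I-2: PP|Pp
P/II-2 un ·: PP|Pp
P/III-1 ? II-2×II-1: PP|Pp|pp
P/III-2 un II-2×II-1: PP|Pp
⇒ P over [I-1,I-2,II-1,II-2,III-1,III-2]: 50 consistent
S/I-1 un ·: SS|Ss
S/I-2 un ·: SS|Ss
S/II-1 un I-1×I-2: SS|Ss
S/II-2 un ·: SS|Ss
S/III-1 un II-2×II-1: SS|Ss
S/III-2 un II-2×II-1: SS|Ss
⇒ S over [I-1,I-2,II-1,II-2,III-1,III-2]: 44 consistent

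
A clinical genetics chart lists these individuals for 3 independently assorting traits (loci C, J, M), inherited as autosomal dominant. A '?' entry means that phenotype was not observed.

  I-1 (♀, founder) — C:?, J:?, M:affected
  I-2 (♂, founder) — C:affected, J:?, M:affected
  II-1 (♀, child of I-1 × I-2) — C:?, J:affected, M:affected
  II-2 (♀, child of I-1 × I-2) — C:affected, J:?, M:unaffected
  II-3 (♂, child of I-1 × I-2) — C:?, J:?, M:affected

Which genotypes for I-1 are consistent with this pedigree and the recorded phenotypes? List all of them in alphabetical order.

C/I-1 ? ·: cc|Cc|CC
C/I-2 aff ·: Cc|CC
C/II-1 ? I-1×I-2: cc|Cc|CC
C/II-2 aff I-1×I-2: Cc|CC
C/II-3 ? I-1×I-2: cc|Cc|CC
⇒ C over [I-1,I-2,II-1,II-2,II-3]: 40 consistent
J/I-1 ? ·: jj|Jj|JJ
J/I-2 ? ·: jj|Jj|JJ
J/II-1 aff I-1×I-2: Jj|JJ
J/II-2 ? I-1×I-2: jj|Jj|JJ
J/II-3 ? I-1×I-2: jj|Jj|JJ
⇒ J over [I-1,I-2,II-1,II-2,II-3]: 45 consistent
M/I-1 aff ·: Mm
M/I-2 aff ·: Mm
M/II-1 aff I-1×I-2: Mm|MM
M/II-2 un I-1×I-2: mm
M/II-3 aff I-1×I-2: Mm|MM
⇒ M over [I-1,I-2,II-1,II-2,II-3]: 4 consistent

I-1 ∈ {CC JJ Mm, CC Jj Mm, CC jj Mm, Cc JJ Mm, Cc Jj Mm, Cc jj Mm, cc JJ Mm, cc Jj Mm, cc jj Mm}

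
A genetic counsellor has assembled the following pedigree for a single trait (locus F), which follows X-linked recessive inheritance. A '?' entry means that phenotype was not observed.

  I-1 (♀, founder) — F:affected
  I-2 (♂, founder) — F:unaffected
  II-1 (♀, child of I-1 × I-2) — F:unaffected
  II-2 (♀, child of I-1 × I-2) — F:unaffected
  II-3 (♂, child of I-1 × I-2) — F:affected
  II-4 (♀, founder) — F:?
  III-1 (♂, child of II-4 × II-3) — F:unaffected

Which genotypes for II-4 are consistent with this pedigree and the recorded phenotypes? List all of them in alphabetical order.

F/I-1 aff ·: X^fX^f
F/I-2 un ·: X^FY
F/II-1 un I-1×I-2: X^FX^f
F/II-2 un I-1×I-2: X^FX^f
F/II-3 aff I-1×I-2: X^fY
F/II-4 ? ·: X^FX^F|X^FX^f
F/III-1 un II-4×II-3: X^FY
⇒ F over [I-1,I-2,II-1,II-2,II-3,II-4,III-1]: 2 consistent

II-4 ∈ {X^FX^F, X^FX^f}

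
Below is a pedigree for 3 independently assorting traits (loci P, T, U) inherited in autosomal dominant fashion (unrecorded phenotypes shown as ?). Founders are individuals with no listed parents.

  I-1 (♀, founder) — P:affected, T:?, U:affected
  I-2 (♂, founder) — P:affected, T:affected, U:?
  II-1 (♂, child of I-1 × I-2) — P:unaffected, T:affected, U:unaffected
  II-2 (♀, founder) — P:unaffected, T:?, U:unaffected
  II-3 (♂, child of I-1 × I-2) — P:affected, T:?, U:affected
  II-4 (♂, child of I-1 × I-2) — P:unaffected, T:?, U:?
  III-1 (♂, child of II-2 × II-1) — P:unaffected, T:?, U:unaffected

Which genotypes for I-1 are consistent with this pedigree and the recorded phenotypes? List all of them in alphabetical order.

P/I-1 aff ·: Pp
P/I-2 aff ·: Pp
P/II-1 un I-1×I-2: pp
P/II-2 un ·: pp
P/II-3 aff I-1×I-2: Pp|PP
P/II-4 un I-1×I-2: pp
P/III-1 un II-2×II-1: pp
⇒ P over [I-1,I-2,II-1,II-2,II-3,II-4,III-1]: 2 consistent
T/I-1 ? ·: tt|Tt|TT
T/I-2 aff ·: Tt|TT
T/II-1 aff I-1×I-2: Tt|TT
T/II-2 ? ·: tt|Tt|TT
T/II-3 ? I-1×I-2: tt|Tt|TT
T/II-4 ? I-1×I-2: tt|Tt|TT
T/III-1 ? II-2×II-1: tt|Tt|TT
⇒ T over [I-1,I-2,II-1,II-2,II-3,II-4,III-1]: 226 consistent
U/I-1 aff ·: Uu
U/I-2 ? ·: uu|Uu
U/II-1 un I-1×I-2: uu
U/II-2 un ·: uu
U/II-3 aff I-1×I-2: Uu|UU
U/II-4 ? I-1×I-2: uu|Uu|UU
U/III-1 un II-2×II-1: uu
⇒ U over [I-1,I-2,II-1,II-2,II-3,II-4,III-1]: 8 consistent

I-1 ∈ {Pp TT Uu, Pp Tt Uu, Pp tt Uu}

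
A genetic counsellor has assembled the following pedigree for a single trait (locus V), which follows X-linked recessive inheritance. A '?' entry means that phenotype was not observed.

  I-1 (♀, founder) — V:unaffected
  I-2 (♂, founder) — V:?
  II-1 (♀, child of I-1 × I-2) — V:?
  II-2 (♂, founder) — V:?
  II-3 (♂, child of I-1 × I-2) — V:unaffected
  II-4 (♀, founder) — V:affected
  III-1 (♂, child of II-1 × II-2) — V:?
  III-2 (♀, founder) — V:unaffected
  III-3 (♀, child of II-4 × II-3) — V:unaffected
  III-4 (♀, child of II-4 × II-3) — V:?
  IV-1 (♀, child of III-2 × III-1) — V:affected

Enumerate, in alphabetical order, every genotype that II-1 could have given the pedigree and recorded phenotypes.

II-1 ∈ {X^VX^v, X^vX^v}

V/I-1 un ·: X^VX^V|X^VX^v
V/I-2 ? ·: X^VY|X^vY
V/II-1 ? I-1×I-2: X^VX^v|X^vX^v
V/II-2 ? ·: X^VY|X^vY
V/II-3 un I-1×I-2: X^VY
V/II-4 aff ·: X^vX^v
V/III-1 ? II-1×II-2: X^vY
V/III-2 un ·: X^VX^v
V/III-3 un II-4×II-3: X^VX^v
V/III-4 ? II-4×II-3: X^VX^v
V/IV-1 aff III-2×III-1: X^vX^v
⇒ V over [I-1,I-2,II-1,II-2,II-3,II-4,III-1,III-2,III-3,III-4,IV-1]: 8 consistent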